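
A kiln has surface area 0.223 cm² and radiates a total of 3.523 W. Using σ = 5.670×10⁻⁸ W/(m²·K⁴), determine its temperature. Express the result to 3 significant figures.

Area A = 0.223 cm² = 2.23×10⁻⁵ m².
P = σAT⁴ ⇒ T = (P/(σA))^(1/4) = (3.523/(5.670×10⁻⁸×2.23×10⁻⁵))^(1/4) = 1.29×10³ K.

T ≈ 1.29×10³ K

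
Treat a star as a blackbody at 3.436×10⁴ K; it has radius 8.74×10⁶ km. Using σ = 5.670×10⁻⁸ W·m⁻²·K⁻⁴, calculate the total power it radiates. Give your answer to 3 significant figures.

Surface area A = 4πR² = 4π(8.74×10⁹ m)² = 9.59915×10²⁰ m².
P = σAT⁴ = 5.670×10⁻⁸ × 9.59915×10²⁰ × (3.436×10⁴)⁴ = 7.59×10³¹ W.

P ≈ 7.59×10³¹ W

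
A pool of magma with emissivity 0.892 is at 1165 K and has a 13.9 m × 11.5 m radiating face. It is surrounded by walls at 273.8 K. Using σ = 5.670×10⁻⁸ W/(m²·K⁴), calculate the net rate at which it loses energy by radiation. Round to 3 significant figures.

Net loss ≈ 1.48×10⁷ W

Area A = 13.9 × 11.5 = 159.85 m².
Net radiated power P_net = εσA(T⁴ − T₀⁴) = 0.892×5.670×10⁻⁸×159.85×(1165⁴ − 273.8⁴).
T⁴ − T₀⁴ = 1.84206×10¹² − 5.61997×10⁹ = 1.83644×10¹² K⁴, so P_net = 1.48×10⁷ W.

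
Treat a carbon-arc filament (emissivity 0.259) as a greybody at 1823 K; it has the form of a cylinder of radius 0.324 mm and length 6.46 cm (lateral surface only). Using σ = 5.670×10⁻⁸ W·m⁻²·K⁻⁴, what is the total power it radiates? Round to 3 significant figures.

Lateral area A = 2πrL = 2π×3.24×10⁻⁴×0.0646 = 1.31510×10⁻⁴ m².
P = εσAT⁴ = 0.259 × 5.670×10⁻⁸ × 1.31510×10⁻⁴ × (1823)⁴ = 21.3 W.

P ≈ 21.3 W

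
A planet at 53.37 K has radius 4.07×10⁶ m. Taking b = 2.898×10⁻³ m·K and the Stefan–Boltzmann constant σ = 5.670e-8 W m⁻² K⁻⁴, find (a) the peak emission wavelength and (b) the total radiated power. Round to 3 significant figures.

(a) λ_max = b/T = 2.898×10⁻³/53.37 = 5.430×10⁻⁵ m = 54.3 μm.
Surface area A = 4πR² = 4π(4.07×10⁶ m)² = 2.08161×10¹⁴ m².
(b) P = σAT⁴ = 5.670×10⁻⁸×2.08161×10¹⁴×(53.37)⁴ = 9.58×10¹³ W.

λ_max ≈ 54.3 μm; P ≈ 9.58×10¹³ W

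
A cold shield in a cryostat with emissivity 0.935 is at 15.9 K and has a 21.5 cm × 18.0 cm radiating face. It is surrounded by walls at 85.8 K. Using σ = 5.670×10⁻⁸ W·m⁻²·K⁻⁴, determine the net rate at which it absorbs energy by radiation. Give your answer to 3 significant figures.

Area A = 0.215 × 0.180 = 0.0387 m².
Net radiated power P_net = εσA(T⁴ − T₀⁴) = 0.935×5.670×10⁻⁸×0.0387×(15.9⁴ − 85.8⁴).
T⁴ − T₀⁴ = 63912.9 − 5.41937×10⁷ = -5.41298×10⁷ K⁴, so P_net = -0.111 W — negative, meaning a net gain of 0.111 W.

Net gain ≈ 0.111 W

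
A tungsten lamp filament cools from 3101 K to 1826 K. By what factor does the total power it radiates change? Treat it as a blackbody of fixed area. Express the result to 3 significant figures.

P₂/P₁ ≈ 0.120

P ∝ T⁴, so P₂/P₁ = (T₂/T₁)⁴ = (1826/3101)⁴ = (0.588842)⁴ = 0.120.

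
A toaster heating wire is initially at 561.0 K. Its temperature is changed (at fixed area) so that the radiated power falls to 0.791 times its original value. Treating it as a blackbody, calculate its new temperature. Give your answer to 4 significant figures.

P ∝ T⁴, so T₂/T₁ = (P₂/P₁)^(1/4) = (0.791)^(1/4) = 0.943070.
T₂ = 561.0 × 0.943070 = 529.1 K.

T₂ ≈ 529.1 K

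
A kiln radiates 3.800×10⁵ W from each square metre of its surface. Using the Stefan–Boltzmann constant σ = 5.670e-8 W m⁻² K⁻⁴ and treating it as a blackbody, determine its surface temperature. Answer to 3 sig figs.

I = σT⁴, so T = (I/σ)^(1/4) = (3.800×10⁵/(5.670×10⁻⁸))^(1/4) = 1.61×10³ K.

T ≈ 1.61×10³ K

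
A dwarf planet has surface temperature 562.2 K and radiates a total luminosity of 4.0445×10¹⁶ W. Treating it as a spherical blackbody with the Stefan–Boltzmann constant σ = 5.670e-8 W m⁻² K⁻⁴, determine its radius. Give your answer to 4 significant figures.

R ≈ 7.538×10⁵ m

L = 4πR²σT⁴ ⇒ R = √(L/(4πσT⁴)).
σT⁴ = 5664.30 W/m², so R = √(4.0445×10¹⁶/(4π×5664.30)) = 7.538×10⁵ m.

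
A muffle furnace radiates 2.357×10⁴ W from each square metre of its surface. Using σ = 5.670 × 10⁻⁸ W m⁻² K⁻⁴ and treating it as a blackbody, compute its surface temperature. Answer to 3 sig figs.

T ≈ 803 K

I = σT⁴, so T = (I/σ)^(1/4) = (2.357×10⁴/(5.670×10⁻⁸))^(1/4) = 803 K.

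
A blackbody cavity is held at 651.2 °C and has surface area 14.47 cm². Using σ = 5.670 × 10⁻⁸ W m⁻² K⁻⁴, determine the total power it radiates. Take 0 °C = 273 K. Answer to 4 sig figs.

T = 651.2 °C + 273 = 924.2 K.
Area A = 14.47 cm² = 1.447×10⁻³ m².
P = σAT⁴ = 5.670×10⁻⁸ × 1.447×10⁻³ × (924.2)⁴ = 59.86 W.

P ≈ 59.86 W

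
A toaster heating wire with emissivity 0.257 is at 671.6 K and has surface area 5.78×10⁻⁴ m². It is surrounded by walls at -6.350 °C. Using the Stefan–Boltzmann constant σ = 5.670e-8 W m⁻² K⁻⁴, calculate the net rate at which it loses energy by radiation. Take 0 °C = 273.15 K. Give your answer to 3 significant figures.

Net loss ≈ 1.67 W

Surroundings: T = -6.350 °C + 273.15 = 266.800 K.
Area A = 5.78×10⁻⁴ m².
Net radiated power P_net = εσA(T⁴ − T₀⁴) = 0.257×5.670×10⁻⁸×5.78×10⁻⁴×(671.6⁴ − 266.800⁴).
T⁴ − T₀⁴ = 2.03443×10¹¹ − 5.06691×10⁹ = 1.98376×10¹¹ K⁴, so P_net = 1.67 W.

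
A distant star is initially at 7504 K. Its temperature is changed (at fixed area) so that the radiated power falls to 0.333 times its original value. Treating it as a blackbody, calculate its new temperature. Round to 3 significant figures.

T₂ ≈ 5.70×10³ K

P ∝ T⁴, so T₂/T₁ = (P₂/P₁)^(1/4) = (0.333)^(1/4) = 0.759646.
T₂ = 7504 × 0.759646 = 5.70×10³ K.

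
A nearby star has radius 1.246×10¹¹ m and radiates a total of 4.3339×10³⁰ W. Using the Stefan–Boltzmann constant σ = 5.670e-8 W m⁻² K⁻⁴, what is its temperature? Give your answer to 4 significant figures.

Surface area A = 4πR² = 4π(1.246×10¹¹ m)² = 1.95095×10²³ m².
P = σAT⁴ ⇒ T = (P/(σA))^(1/4) = (4.3339×10³⁰/(5.670×10⁻⁸×1.95095×10²³))^(1/4) = 4449 K.

T ≈ 4449 K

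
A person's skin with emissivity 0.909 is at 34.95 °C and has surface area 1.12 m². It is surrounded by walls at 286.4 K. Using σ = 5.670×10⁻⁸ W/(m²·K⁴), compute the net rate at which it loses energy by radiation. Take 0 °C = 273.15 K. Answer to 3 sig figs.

T = 34.95 °C + 273.15 = 308.10 K.
Area A = 1.12 m².
Net radiated power P_net = εσA(T⁴ − T₀⁴) = 0.909×5.670×10⁻⁸×1.12×(308.10⁴ − 286.4⁴).
T⁴ − T₀⁴ = 9.01087×10⁹ − 6.72809×10⁹ = 2.28278×10⁹ K⁴, so P_net = 132 W.

Net loss ≈ 132 W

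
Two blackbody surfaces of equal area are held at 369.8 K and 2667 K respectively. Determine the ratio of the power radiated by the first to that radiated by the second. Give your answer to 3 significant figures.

With equal areas, P₁/P₂ = (T₁/T₂)⁴ = (369.8/2667)⁴ = 3.70×10⁻⁴.

P₁/P₂ ≈ 3.70×10⁻⁴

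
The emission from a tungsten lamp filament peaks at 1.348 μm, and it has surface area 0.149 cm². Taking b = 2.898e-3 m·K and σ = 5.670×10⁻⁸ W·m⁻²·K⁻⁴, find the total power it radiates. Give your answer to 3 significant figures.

P ≈ 18.0 W

Wien's law: T = b/λ_max = 2.898×10⁻³/1.348×10⁻⁶ = 2149.85 K.
Area A = 0.149 cm² = 1.49×10⁻⁵ m².
Then P = σAT⁴ = 5.670×10⁻⁸×1.49×10⁻⁵×(2149.85)⁴ = 18.0 W.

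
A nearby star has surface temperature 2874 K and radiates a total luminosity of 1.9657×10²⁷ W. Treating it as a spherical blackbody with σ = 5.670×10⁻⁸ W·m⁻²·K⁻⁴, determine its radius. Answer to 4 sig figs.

L = 4πR²σT⁴ ⇒ R = √(L/(4πσT⁴)).
σT⁴ = 3.86839×10⁶ W/m², so R = √(1.9657×10²⁷/(4π×3.86839×10⁶)) = 6.359×10⁹ m.

R ≈ 6.359×10⁹ m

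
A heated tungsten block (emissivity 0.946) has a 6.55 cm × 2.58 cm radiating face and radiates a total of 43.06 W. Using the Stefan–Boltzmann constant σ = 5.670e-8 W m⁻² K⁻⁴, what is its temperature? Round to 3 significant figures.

T ≈ 830 K

Area A = 0.0655 × 0.0258 = 1.6899×10⁻³ m².
P = εσAT⁴ ⇒ T = (P/(εσA))^(1/4) = (43.06/(0.946×5.670×10⁻⁸×1.6899×10⁻³))^(1/4) = 830 K.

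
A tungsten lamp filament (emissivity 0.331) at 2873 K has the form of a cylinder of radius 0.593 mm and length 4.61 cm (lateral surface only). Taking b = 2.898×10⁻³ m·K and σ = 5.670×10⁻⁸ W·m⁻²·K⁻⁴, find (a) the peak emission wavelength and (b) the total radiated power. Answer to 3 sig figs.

λ_max ≈ 1.01×10³ nm; P ≈ 220 W

(a) λ_max = b/T = 2.898×10⁻³/2873 = 1.009×10⁻⁶ m = 1.01×10³ nm.
Lateral area A = 2πrL = 2π×5.93×10⁻⁴×0.0461 = 1.71765×10⁻⁴ m².
(b) P = εσAT⁴ = 0.331×5.670×10⁻⁸×1.71765×10⁻⁴×(2873)⁴ = 220 W.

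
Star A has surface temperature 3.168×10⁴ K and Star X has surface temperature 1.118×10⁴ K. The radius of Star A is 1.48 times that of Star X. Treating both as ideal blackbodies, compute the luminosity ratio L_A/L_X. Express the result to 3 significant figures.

L_A/L_X ≈ 141

L ∝ R²T⁴, so L_A/L_X = (R_A/R_X)²(T_A/T_X)⁴ = (1.48)² × (3.168×10⁴/1.118×10⁴)⁴ = 2.1904 × 64.4723 = 141.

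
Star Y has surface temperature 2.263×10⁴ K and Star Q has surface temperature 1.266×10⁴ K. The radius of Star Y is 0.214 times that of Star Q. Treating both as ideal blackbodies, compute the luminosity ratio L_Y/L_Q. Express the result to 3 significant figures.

L ∝ R²T⁴, so L_Y/L_Q = (R_Y/R_Q)²(T_Y/T_Q)⁴ = (0.214)² × (2.263×10⁴/1.266×10⁴)⁴ = 0.045796 × 10.2095 = 0.468.

L_Y/L_Q ≈ 0.468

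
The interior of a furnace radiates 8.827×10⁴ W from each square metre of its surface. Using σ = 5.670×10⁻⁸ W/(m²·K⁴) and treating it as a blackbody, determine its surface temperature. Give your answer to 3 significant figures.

T ≈ 1.12×10³ K

I = σT⁴, so T = (I/σ)^(1/4) = (8.827×10⁴/(5.670×10⁻⁸))^(1/4) = 1.12×10³ K.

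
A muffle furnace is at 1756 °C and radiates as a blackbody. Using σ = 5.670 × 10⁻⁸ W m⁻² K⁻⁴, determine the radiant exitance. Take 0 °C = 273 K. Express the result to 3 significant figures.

I ≈ 9.61×10⁵ W/m²

T = 1756 °C + 273 = 2029 K.
Stefan–Boltzmann: I = σT⁴ = 5.670×10⁻⁸ × (2029)⁴ = 9.61×10⁵ W/m².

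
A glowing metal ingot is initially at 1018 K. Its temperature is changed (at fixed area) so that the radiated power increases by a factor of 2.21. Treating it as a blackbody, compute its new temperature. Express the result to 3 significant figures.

P ∝ T⁴, so T₂/T₁ = (P₂/P₁)^(1/4) = (2.21)^(1/4) = 1.21926.
T₂ = 1018 × 1.21926 = 1.24×10³ K.

T₂ ≈ 1.24×10³ K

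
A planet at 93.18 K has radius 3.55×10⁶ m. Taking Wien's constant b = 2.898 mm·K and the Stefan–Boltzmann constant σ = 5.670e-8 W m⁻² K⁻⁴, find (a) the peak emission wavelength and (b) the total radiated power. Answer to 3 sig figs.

λ_max ≈ 31.1 μm; P ≈ 6.77×10¹⁴ W

(a) λ_max = b/T = 2.898×10⁻³/93.18 = 3.110×10⁻⁵ m = 31.1 μm.
Surface area A = 4πR² = 4π(3.55×10⁶ m)² = 1.58368×10¹⁴ m².
(b) P = σAT⁴ = 5.670×10⁻⁸×1.58368×10¹⁴×(93.18)⁴ = 6.77×10¹⁴ W.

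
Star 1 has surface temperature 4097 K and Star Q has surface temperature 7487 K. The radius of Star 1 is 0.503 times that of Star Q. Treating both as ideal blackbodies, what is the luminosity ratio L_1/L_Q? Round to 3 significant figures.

L ∝ R²T⁴, so L_1/L_Q = (R_1/R_Q)²(T_1/T_Q)⁴ = (0.503)² × (4097/7487)⁴ = 0.253009 × 0.0896670 = 0.0227.

L_1/L_Q ≈ 0.0227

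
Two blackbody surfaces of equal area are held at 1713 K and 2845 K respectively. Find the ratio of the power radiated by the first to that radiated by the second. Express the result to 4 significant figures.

P₁/P₂ ≈ 0.1314

With equal areas, P₁/P₂ = (T₁/T₂)⁴ = (1713/2845)⁴ = 0.1314.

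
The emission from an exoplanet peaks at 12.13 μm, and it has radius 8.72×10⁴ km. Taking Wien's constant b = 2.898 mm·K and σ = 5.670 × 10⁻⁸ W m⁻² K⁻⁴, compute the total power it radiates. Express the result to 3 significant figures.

P ≈ 1.77×10¹⁹ W

Wien's law: T = b/λ_max = 2.898×10⁻³/1.213×10⁻⁵ = 238.912 K.
Surface area A = 4πR² = 4π(8.72×10⁷ m)² = 9.55527×10¹⁶ m².
Then P = σAT⁴ = 5.670×10⁻⁸×9.55527×10¹⁶×(238.912)⁴ = 1.77×10¹⁹ W.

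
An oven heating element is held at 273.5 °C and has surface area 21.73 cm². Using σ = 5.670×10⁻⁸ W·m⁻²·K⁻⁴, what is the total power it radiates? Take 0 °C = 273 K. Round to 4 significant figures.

T = 273.5 °C + 273 = 546.5 K.
Area A = 21.73 cm² = 2.173×10⁻³ m².
P = σAT⁴ = 5.670×10⁻⁸ × 2.173×10⁻³ × (546.5)⁴ = 10.99 W.

P ≈ 10.99 W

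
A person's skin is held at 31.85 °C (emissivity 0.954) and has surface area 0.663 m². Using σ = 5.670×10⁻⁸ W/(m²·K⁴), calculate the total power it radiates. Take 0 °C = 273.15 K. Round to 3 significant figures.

P ≈ 310 W

T = 31.85 °C + 273.15 = 305.00 K.
Area A = 0.663 m².
P = εσAT⁴ = 0.954 × 5.670×10⁻⁸ × 0.663 × (305.00)⁴ = 310 W.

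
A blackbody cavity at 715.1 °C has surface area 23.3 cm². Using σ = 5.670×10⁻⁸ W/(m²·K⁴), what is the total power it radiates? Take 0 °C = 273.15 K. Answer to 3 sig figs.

T = 715.1 °C + 273.15 = 988.25 K.
Area A = 23.3 cm² = 2.33×10⁻³ m².
P = σAT⁴ = 5.670×10⁻⁸ × 2.33×10⁻³ × (988.25)⁴ = 126 W.

P ≈ 126 W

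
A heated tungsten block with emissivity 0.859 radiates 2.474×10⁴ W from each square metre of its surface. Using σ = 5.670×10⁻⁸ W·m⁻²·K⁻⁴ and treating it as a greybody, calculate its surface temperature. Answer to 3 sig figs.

I = εσT⁴, so T = (I/εσ)^(1/4) = (2.474×10⁴/(0.859×5.670×10⁻⁸))^(1/4) = 844 K.

T ≈ 844 K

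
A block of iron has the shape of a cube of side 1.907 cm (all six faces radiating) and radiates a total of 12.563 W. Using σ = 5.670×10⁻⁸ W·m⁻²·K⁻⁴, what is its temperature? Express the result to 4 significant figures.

T ≈ 564.5 K

Area A = 6s² = 6×(0.01907 m)² = 2.18199×10⁻³ m².
P = σAT⁴ ⇒ T = (P/(σA))^(1/4) = (12.563/(5.670×10⁻⁸×2.18199×10⁻³))^(1/4) = 564.5 K.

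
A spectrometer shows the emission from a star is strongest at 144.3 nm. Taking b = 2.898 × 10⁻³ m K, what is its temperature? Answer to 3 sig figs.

T ≈ 2.01×10⁴ K

Wien's law gives T = b/λ_max = (2.898×10⁻³ m·K)/(1.443×10⁻⁷ m) = 2.01×10⁴ K.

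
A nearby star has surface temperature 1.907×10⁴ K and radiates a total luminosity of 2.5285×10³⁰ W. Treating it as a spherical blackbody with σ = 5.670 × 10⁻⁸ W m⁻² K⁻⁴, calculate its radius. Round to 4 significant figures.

L = 4πR²σT⁴ ⇒ R = √(L/(4πσT⁴)).
σT⁴ = 7.49870×10⁹ W/m², so R = √(2.5285×10³⁰/(4π×7.49870×10⁹)) = 5.180×10⁹ m.

R ≈ 5.180×10⁹ m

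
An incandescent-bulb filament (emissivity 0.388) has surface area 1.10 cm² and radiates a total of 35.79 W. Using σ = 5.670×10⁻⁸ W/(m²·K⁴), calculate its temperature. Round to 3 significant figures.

T ≈ 1.96×10³ K

Area A = 1.10 cm² = 1.10×10⁻⁴ m².
P = εσAT⁴ ⇒ T = (P/(εσA))^(1/4) = (35.79/(0.388×5.670×10⁻⁸×1.10×10⁻⁴))^(1/4) = 1.96×10³ K.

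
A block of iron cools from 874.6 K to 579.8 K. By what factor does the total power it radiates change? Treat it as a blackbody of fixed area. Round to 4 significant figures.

P₂/P₁ ≈ 0.1931

P ∝ T⁴, so P₂/P₁ = (T₂/T₁)⁴ = (579.8/874.6)⁴ = (0.662932)⁴ = 0.1931.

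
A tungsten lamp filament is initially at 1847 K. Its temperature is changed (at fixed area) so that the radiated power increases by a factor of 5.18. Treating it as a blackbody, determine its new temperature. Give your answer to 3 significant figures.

T₂ ≈ 2.79×10³ K

P ∝ T⁴, so T₂/T₁ = (P₂/P₁)^(1/4) = (5.18)^(1/4) = 1.50863.
T₂ = 1847 × 1.50863 = 2.79×10³ K.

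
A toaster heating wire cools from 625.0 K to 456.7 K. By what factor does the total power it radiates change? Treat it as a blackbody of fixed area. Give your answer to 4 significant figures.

P₂/P₁ ≈ 0.2851

P ∝ T⁴, so P₂/P₁ = (T₂/T₁)⁴ = (456.7/625.0)⁴ = (0.730720)⁴ = 0.2851.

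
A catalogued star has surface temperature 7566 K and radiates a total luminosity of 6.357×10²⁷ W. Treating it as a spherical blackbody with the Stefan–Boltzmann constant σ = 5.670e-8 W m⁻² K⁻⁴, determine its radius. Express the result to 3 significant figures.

R ≈ 1.65×10⁹ m

L = 4πR²σT⁴ ⇒ R = √(L/(4πσT⁴)).
σT⁴ = 1.85801×10⁸ W/m², so R = √(6.357×10²⁷/(4π×1.85801×10⁸)) = 1.65×10⁹ m.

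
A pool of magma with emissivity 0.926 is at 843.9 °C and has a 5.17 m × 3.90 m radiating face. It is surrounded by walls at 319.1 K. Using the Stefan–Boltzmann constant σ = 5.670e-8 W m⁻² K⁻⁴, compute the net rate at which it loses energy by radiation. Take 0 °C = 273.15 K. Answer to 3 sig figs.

T = 843.9 °C + 273.15 = 1117.05 K.
Area A = 5.17 × 3.90 = 20.163 m².
Net radiated power P_net = εσA(T⁴ − T₀⁴) = 0.926×5.670×10⁻⁸×20.163×(1117.05⁴ − 319.1⁴).
T⁴ − T₀⁴ = 1.55701×10¹² − 1.03683×10¹⁰ = 1.54664×10¹² K⁴, so P_net = 1.64×10⁶ W.

Net loss ≈ 1.64×10⁶ W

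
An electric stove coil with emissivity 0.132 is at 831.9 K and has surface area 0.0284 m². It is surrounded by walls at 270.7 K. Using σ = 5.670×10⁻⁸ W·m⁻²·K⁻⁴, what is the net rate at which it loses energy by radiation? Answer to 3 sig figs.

Net loss ≈ 101 W

Area A = 0.0284 m².
Net radiated power P_net = εσA(T⁴ − T₀⁴) = 0.132×5.670×10⁻⁸×0.0284×(831.9⁴ − 270.7⁴).
T⁴ − T₀⁴ = 4.78944×10¹¹ − 5.36974×10⁹ = 4.73574×10¹¹ K⁴, so P_net = 101 W.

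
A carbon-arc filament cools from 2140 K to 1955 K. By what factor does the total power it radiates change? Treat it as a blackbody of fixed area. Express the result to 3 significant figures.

P₂/P₁ ≈ 0.697

P ∝ T⁴, so P₂/P₁ = (T₂/T₁)⁴ = (1955/2140)⁴ = (0.913551)⁴ = 0.697.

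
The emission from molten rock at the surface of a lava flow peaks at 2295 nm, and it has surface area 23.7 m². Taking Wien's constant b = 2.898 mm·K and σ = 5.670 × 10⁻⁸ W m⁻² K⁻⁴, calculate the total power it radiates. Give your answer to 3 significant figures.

Wien's law: T = b/λ_max = 2.898×10⁻³/2.295×10⁻⁶ = 1262.75 K.
Area A = 23.7 m².
Then P = σAT⁴ = 5.670×10⁻⁸×23.7×(1262.75)⁴ = 3.42×10⁶ W.

P ≈ 3.42×10⁶ W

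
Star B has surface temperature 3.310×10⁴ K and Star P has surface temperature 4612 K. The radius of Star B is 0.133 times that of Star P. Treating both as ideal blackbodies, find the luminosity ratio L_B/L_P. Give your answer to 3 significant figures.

L ∝ R²T⁴, so L_B/L_P = (R_B/R_P)²(T_B/T_P)⁴ = (0.133)² × (3.310×10⁴/4612)⁴ = 0.017689 × 2653.11 = 46.9.

L_B/L_P ≈ 46.9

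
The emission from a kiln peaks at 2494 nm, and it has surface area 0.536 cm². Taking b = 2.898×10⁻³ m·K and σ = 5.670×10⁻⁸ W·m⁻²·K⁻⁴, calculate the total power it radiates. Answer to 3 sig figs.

Wien's law: T = b/λ_max = 2.898×10⁻³/2.494×10⁻⁶ = 1161.99 K.
Area A = 0.536 cm² = 5.36×10⁻⁵ m².
Then P = σAT⁴ = 5.670×10⁻⁸×5.36×10⁻⁵×(1161.99)⁴ = 5.54 W.

P ≈ 5.54 W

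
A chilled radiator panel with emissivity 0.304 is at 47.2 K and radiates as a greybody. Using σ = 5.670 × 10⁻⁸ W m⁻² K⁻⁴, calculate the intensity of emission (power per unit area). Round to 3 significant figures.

Stefan–Boltzmann: I = εσT⁴ = 0.304 × 5.670×10⁻⁸ × (47.2)⁴ = 0.0856 W/m².

I ≈ 0.0856 W/m²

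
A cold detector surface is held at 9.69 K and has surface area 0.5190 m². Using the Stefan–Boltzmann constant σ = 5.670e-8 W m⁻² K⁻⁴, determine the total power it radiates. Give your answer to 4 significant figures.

P ≈ 2.594×10⁻⁴ W

Area A = 0.5190 m².
P = σAT⁴ = 5.670×10⁻⁸ × 0.5190 × (9.69)⁴ = 2.594×10⁻⁴ W.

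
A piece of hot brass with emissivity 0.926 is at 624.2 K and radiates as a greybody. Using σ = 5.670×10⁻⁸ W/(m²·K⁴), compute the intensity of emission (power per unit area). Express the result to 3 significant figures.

Stefan–Boltzmann: I = εσT⁴ = 0.926 × 5.670×10⁻⁸ × (624.2)⁴ = 7.97×10³ W/m².

I ≈ 7.97×10³ W/m²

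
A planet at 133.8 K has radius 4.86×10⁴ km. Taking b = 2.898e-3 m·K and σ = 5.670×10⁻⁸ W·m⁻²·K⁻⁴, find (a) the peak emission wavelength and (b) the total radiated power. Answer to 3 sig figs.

(a) λ_max = b/T = 2.898×10⁻³/133.8 = 2.166×10⁻⁵ m = 21.7 μm.
Surface area A = 4πR² = 4π(4.86×10⁷ m)² = 2.96813×10¹⁶ m².
(b) P = σAT⁴ = 5.670×10⁻⁸×2.96813×10¹⁶×(133.8)⁴ = 5.39×10¹⁷ W.

λ_max ≈ 21.7 μm; P ≈ 5.39×10¹⁷ W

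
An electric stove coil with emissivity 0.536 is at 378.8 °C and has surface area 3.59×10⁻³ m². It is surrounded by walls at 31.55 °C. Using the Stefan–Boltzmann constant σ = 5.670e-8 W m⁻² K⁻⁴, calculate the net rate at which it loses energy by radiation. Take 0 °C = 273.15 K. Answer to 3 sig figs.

T = 378.8 °C + 273.15 = 651.95 K.
Surroundings: T = 31.55 °C + 273.15 = 304.70 K.
Area A = 3.59×10⁻³ m².
Net radiated power P_net = εσA(T⁴ − T₀⁴) = 0.536×5.670×10⁻⁸×3.59×10⁻³×(651.95⁴ − 304.70⁴).
T⁴ − T₀⁴ = 1.80658×10¹¹ − 8.61965×10⁹ = 1.72038×10¹¹ K⁴, so P_net = 18.8 W.

Net loss ≈ 18.8 W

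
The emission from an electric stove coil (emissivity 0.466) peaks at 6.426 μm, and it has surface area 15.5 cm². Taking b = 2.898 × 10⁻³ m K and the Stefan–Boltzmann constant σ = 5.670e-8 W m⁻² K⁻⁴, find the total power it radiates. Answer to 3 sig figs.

Wien's law: T = b/λ_max = 2.898×10⁻³/6.426×10⁻⁶ = 450.980 K.
Area A = 15.5 cm² = 1.55×10⁻³ m².
Then P = εσAT⁴ = 0.466×5.670×10⁻⁸×1.55×10⁻³×(450.980)⁴ = 1.69 W.

P ≈ 1.69 W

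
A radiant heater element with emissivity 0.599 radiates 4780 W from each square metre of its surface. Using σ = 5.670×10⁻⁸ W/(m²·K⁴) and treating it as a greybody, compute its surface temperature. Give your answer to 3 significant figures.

T ≈ 612 K

I = εσT⁴, so T = (I/εσ)^(1/4) = (4780/(0.599×5.670×10⁻⁸))^(1/4) = 612 K.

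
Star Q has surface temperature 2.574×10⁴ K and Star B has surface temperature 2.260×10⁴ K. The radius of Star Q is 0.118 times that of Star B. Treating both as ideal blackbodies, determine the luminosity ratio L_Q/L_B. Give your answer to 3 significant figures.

L_Q/L_B ≈ 0.0234

L ∝ R²T⁴, so L_Q/L_B = (R_Q/R_B)²(T_Q/T_B)⁴ = (0.118)² × (2.574×10⁴/2.260×10⁴)⁴ = 0.013924 × 1.68268 = 0.0234.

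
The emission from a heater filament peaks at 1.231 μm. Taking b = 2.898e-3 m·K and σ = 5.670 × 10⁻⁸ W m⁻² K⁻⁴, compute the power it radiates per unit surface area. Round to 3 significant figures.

I ≈ 1.74×10⁶ W/m²

Wien's law: T = b/λ_max = 2.898×10⁻³/1.231×10⁻⁶ = 2354.18 K.
Then I = σT⁴ = 5.670×10⁻⁸×(2354.18)⁴ = 1.74×10⁶ W/m².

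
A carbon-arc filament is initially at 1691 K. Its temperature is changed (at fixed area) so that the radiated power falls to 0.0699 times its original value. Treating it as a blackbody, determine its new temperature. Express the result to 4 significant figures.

T₂ ≈ 869.5 K

P ∝ T⁴, so T₂/T₁ = (P₂/P₁)^(1/4) = (0.0699)^(1/4) = 0.514185.
T₂ = 1691 × 0.514185 = 869.5 K.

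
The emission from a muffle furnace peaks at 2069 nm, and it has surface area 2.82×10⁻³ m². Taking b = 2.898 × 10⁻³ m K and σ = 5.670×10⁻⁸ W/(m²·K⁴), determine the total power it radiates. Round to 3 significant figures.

Wien's law: T = b/λ_max = 2.898×10⁻³/2.069×10⁻⁶ = 1400.68 K.
Area A = 2.82×10⁻³ m².
Then P = σAT⁴ = 5.670×10⁻⁸×2.82×10⁻³×(1400.68)⁴ = 615 W.

P ≈ 615 W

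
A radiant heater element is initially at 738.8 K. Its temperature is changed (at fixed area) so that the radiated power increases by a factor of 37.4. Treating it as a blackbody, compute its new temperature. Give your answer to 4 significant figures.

P ∝ T⁴, so T₂/T₁ = (P₂/P₁)^(1/4) = (37.4)^(1/4) = 2.47296.
T₂ = 738.8 × 2.47296 = 1827 K.

T₂ ≈ 1827 K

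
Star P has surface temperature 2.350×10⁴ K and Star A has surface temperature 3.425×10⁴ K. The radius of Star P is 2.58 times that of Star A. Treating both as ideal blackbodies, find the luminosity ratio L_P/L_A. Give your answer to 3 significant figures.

L_P/L_A ≈ 1.48

L ∝ R²T⁴, so L_P/L_A = (R_P/R_A)²(T_P/T_A)⁴ = (2.58)² × (2.350×10⁴/3.425×10⁴)⁴ = 6.6564 × 0.221630 = 1.48.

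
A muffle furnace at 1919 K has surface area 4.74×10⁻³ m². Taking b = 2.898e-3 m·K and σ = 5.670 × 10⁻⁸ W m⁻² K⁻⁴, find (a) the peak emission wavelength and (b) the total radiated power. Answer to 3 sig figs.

(a) λ_max = b/T = 2.898×10⁻³/1919 = 1.510×10⁻⁶ m = 1.51×10³ nm.
Area A = 4.74×10⁻³ m².
(b) P = σAT⁴ = 5.670×10⁻⁸×4.74×10⁻³×(1919)⁴ = 3.64×10³ W.

λ_max ≈ 1.51×10³ nm; P ≈ 3.64×10³ W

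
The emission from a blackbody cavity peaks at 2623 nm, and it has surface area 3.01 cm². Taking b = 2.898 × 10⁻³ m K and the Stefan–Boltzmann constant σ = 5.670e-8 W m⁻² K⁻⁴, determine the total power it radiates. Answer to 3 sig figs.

Wien's law: T = b/λ_max = 2.898×10⁻³/2.623×10⁻⁶ = 1104.84 K.
Area A = 3.01 cm² = 3.01×10⁻⁴ m².
Then P = σAT⁴ = 5.670×10⁻⁸×3.01×10⁻⁴×(1104.84)⁴ = 25.4 W.

P ≈ 25.4 W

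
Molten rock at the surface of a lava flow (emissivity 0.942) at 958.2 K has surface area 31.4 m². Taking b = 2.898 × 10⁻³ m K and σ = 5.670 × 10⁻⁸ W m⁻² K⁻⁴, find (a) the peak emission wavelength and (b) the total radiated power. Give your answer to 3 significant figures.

λ_max ≈ 3.02 μm; P ≈ 1.41×10⁶ W

(a) λ_max = b/T = 2.898×10⁻³/958.2 = 3.024×10⁻⁶ m = 3.02 μm.
Area A = 31.4 m².
(b) P = εσAT⁴ = 0.942×5.670×10⁻⁸×31.4×(958.2)⁴ = 1.41×10⁶ W.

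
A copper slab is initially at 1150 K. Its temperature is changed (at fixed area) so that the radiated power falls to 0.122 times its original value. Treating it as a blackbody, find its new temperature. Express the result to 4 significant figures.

P ∝ T⁴, so T₂/T₁ = (P₂/P₁)^(1/4) = (0.122)^(1/4) = 0.591003.
T₂ = 1150 × 0.591003 = 679.7 K.

T₂ ≈ 679.7 K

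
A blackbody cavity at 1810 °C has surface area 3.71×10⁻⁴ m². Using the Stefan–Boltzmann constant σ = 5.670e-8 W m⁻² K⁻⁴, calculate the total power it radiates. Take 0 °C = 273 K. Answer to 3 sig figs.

P ≈ 396 W

T = 1810 °C + 273 = 2083 K.
Area A = 3.71×10⁻⁴ m².
P = σAT⁴ = 5.670×10⁻⁸ × 3.71×10⁻⁴ × (2083)⁴ = 396 W.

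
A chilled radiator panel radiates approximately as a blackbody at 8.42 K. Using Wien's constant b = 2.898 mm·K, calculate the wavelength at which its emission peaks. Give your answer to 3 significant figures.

λ_max ≈ 0.344 mm

Wien's displacement law: λ_max = b/T = (2.898×10⁻³ m·K)/(8.42 K) = 3.442×10⁻⁴ m.
That is 0.344 mm, in the infrared range.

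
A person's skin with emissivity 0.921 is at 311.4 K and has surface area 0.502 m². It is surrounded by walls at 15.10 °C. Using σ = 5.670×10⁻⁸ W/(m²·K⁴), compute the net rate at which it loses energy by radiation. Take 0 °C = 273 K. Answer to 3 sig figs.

Surroundings: T = 15.10 °C + 273 = 288.10 K.
Area A = 0.502 m².
Net radiated power P_net = εσA(T⁴ − T₀⁴) = 0.921×5.670×10⁻⁸×0.502×(311.4⁴ − 288.10⁴).
T⁴ − T₀⁴ = 9.40317×10⁹ − 6.88927×10⁹ = 2.51390×10⁹ K⁴, so P_net = 65.9 W.

Net loss ≈ 65.9 W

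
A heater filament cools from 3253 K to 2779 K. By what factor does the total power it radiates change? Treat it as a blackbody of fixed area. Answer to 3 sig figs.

P₂/P₁ ≈ 0.533

P ∝ T⁴, so P₂/P₁ = (T₂/T₁)⁴ = (2779/3253)⁴ = (0.854288)⁴ = 0.533.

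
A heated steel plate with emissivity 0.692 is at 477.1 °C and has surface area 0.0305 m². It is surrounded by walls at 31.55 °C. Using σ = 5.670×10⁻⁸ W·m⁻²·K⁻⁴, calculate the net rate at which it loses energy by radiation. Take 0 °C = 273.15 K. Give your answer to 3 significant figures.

Net loss ≈ 369 W

T = 477.1 °C + 273.15 = 750.25 K.
Surroundings: T = 31.55 °C + 273.15 = 304.70 K.
Area A = 0.0305 m².
Net radiated power P_net = εσA(T⁴ − T₀⁴) = 0.692×5.670×10⁻⁸×0.0305×(750.25⁴ − 304.70⁴).
T⁴ − T₀⁴ = 3.16828×10¹¹ − 8.61965×10⁹ = 3.08208×10¹¹ K⁴, so P_net = 369 W.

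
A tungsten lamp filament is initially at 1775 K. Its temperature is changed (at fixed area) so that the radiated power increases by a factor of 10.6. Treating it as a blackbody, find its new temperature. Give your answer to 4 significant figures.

P ∝ T⁴, so T₂/T₁ = (P₂/P₁)^(1/4) = (10.6)^(1/4) = 1.80437.
T₂ = 1775 × 1.80437 = 3203 K.

T₂ ≈ 3203 K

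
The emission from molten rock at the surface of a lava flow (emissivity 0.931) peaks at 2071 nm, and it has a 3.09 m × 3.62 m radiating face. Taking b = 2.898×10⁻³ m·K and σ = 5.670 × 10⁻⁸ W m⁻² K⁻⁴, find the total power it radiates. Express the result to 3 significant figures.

P ≈ 2.26×10⁶ W

Wien's law: T = b/λ_max = 2.898×10⁻³/2.071×10⁻⁶ = 1399.32 K.
Area A = 3.09 × 3.62 = 11.1858 m².
Then P = εσAT⁴ = 0.931×5.670×10⁻⁸×11.1858×(1399.32)⁴ = 2.26×10⁶ W.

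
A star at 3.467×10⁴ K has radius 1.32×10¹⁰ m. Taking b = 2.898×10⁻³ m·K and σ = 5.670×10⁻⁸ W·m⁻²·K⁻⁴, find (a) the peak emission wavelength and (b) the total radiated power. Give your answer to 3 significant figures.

λ_max ≈ 83.6 nm; P ≈ 1.79×10³² W

(a) λ_max = b/T = 2.898×10⁻³/3.467×10⁴ = 8.359×10⁻⁸ m = 83.6 nm.
Surface area A = 4πR² = 4π(1.32×10¹⁰ m)² = 2.18956×10²¹ m².
(b) P = σAT⁴ = 5.670×10⁻⁸×2.18956×10²¹×(3.467×10⁴)⁴ = 1.79×10³² W.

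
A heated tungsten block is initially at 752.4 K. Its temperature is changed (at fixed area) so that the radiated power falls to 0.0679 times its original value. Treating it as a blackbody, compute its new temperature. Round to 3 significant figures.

T₂ ≈ 384 K

P ∝ T⁴, so T₂/T₁ = (P₂/P₁)^(1/4) = (0.0679)^(1/4) = 0.510467.
T₂ = 752.4 × 0.510467 = 384 K.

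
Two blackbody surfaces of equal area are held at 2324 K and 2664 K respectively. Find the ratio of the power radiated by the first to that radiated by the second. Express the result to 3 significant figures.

P₁/P₂ ≈ 0.579

With equal areas, P₁/P₂ = (T₁/T₂)⁴ = (2324/2664)⁴ = 0.579.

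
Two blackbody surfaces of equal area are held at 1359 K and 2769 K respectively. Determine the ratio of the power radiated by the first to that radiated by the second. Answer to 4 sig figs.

P₁/P₂ ≈ 0.05802

With equal areas, P₁/P₂ = (T₁/T₂)⁴ = (1359/2769)⁴ = 0.05802.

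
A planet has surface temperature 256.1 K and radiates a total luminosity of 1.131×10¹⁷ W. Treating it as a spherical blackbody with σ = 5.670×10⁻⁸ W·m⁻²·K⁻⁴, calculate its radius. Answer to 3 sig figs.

R ≈ 6.07×10⁶ m

L = 4πR²σT⁴ ⇒ R = √(L/(4πσT⁴)).
σT⁴ = 243.905 W/m², so R = √(1.131×10¹⁷/(4π×243.905)) = 6.07×10⁶ m.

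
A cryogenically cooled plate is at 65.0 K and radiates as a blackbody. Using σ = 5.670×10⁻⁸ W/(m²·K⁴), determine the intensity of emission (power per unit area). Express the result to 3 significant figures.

I ≈ 1.01 W/m²

Stefan–Boltzmann: I = σT⁴ = 5.670×10⁻⁸ × (65.0)⁴ = 1.01 W/m².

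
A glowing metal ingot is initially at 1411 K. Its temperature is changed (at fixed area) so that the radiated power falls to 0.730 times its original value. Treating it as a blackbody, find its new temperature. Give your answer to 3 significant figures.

P ∝ T⁴, so T₂/T₁ = (P₂/P₁)^(1/4) = (0.730)^(1/4) = 0.924338.
T₂ = 1411 × 0.924338 = 1.30×10³ K.

T₂ ≈ 1.30×10³ K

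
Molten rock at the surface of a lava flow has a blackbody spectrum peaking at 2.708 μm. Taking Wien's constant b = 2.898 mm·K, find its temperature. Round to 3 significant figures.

T ≈ 1.07×10³ K

Wien's law gives T = b/λ_max = (2.898×10⁻³ m·K)/(2.708×10⁻⁶ m) = 1.07×10³ K.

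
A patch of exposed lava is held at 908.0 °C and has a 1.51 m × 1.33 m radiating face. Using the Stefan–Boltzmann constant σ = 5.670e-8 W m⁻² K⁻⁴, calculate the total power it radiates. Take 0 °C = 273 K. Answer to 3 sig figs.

T = 908.0 °C + 273 = 1181.0 K.
Area A = 1.51 × 1.33 = 2.0083 m².
P = σAT⁴ = 5.670×10⁻⁸ × 2.0083 × (1181.0)⁴ = 2.22×10⁵ W.

P ≈ 2.22×10⁵ W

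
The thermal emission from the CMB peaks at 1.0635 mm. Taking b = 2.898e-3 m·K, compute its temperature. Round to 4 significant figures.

Wien's law gives T = b/λ_max = (2.898×10⁻³ m·K)/(1.0635×10⁻³ m) = 2.725 K.

T ≈ 2.725 K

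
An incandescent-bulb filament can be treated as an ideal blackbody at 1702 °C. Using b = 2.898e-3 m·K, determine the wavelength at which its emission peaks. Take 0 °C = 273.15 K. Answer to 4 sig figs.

λ_max ≈ 1.467 μm

T = 1702 °C + 273.15 = 1975.15 K.
Wien's displacement law: λ_max = b/T = (2.898×10⁻³ m·K)/(1975.15 K) = 1.4672×10⁻⁶ m.
That is 1.467 μm, in the infrared range.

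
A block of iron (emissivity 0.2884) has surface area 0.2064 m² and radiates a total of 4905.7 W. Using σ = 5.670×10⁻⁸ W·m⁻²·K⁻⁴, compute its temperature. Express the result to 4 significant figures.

T ≈ 1098 K

Area A = 0.2064 m².
P = εσAT⁴ ⇒ T = (P/(εσA))^(1/4) = (4905.7/(0.2884×5.670×10⁻⁸×0.2064))^(1/4) = 1098 K.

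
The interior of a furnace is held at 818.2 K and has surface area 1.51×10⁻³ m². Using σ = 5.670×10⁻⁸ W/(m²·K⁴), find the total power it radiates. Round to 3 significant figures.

P ≈ 38.4 W

Area A = 1.51×10⁻³ m².
P = σAT⁴ = 5.670×10⁻⁸ × 1.51×10⁻³ × (818.2)⁴ = 38.4 W.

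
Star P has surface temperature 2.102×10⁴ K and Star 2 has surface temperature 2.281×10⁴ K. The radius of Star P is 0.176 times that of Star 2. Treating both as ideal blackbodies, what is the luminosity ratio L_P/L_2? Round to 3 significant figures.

L ∝ R²T⁴, so L_P/L_2 = (R_P/R_2)²(T_P/T_2)⁴ = (0.176)² × (2.102×10⁴/2.281×10⁴)⁴ = 0.030976 × 0.721157 = 0.0223.

L_P/L_2 ≈ 0.0223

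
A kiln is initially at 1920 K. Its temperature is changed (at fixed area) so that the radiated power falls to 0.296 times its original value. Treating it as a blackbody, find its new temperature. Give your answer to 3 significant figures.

P ∝ T⁴, so T₂/T₁ = (P₂/P₁)^(1/4) = (0.296)^(1/4) = 0.737603.
T₂ = 1920 × 0.737603 = 1.42×10³ K.

T₂ ≈ 1.42×10³ K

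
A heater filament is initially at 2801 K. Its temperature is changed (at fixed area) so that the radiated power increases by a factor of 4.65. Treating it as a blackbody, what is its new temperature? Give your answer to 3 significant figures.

P ∝ T⁴, so T₂/T₁ = (P₂/P₁)^(1/4) = (4.65)^(1/4) = 1.46846.
T₂ = 2801 × 1.46846 = 4.11×10³ K.

T₂ ≈ 4.11×10³ K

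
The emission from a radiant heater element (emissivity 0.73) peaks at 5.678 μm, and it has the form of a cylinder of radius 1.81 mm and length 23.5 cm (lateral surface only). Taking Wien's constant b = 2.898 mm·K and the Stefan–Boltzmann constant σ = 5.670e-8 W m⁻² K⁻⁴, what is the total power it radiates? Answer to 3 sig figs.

Wien's law: T = b/λ_max = 2.898×10⁻³/5.678×10⁻⁶ = 510.391 K.
Lateral area A = 2πrL = 2π×1.81×10⁻³×0.235 = 2.67255×10⁻³ m².
Then P = εσAT⁴ = 0.73×5.670×10⁻⁸×2.67255×10⁻³×(510.391)⁴ = 7.51 W.

P ≈ 7.51 W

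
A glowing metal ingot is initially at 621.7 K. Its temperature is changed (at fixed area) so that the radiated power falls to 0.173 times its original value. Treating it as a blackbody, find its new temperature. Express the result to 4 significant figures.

P ∝ T⁴, so T₂/T₁ = (P₂/P₁)^(1/4) = (0.173)^(1/4) = 0.644928.
T₂ = 621.7 × 0.644928 = 401.0 K.

T₂ ≈ 401.0 K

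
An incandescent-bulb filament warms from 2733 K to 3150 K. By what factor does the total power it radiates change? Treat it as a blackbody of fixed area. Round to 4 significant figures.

P ∝ T⁴, so P₂/P₁ = (T₂/T₁)⁴ = (3150/2733)⁴ = (1.15258)⁴ = 1.765.

P₂/P₁ ≈ 1.765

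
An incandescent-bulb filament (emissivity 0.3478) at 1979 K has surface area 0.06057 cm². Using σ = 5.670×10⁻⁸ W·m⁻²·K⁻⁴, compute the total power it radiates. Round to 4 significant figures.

Area A = 0.06057 cm² = 6.057×10⁻⁶ m².
P = εσAT⁴ = 0.3478 × 5.670×10⁻⁸ × 6.057×10⁻⁶ × (1979)⁴ = 1.832 W.

P ≈ 1.832 W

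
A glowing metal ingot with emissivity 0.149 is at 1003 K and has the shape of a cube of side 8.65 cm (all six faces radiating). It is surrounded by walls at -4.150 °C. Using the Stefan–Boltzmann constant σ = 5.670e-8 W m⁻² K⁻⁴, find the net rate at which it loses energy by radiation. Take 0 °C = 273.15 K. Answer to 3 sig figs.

Net loss ≈ 382 W

Surroundings: T = -4.150 °C + 273.15 = 269.000 K.
Area A = 6s² = 6×(0.0865 m)² = 0.0448935 m².
Net radiated power P_net = εσA(T⁴ − T₀⁴) = 0.149×5.670×10⁻⁸×0.0448935×(1003⁴ − 269.000⁴).
T⁴ − T₀⁴ = 1.01205×10¹² − 5.23611×10⁹ = 1.00681×10¹² K⁴, so P_net = 382 W.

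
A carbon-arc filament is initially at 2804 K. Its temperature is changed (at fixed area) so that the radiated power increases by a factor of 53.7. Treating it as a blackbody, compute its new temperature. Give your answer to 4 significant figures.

T₂ ≈ 7591 K

P ∝ T⁴, so T₂/T₁ = (P₂/P₁)^(1/4) = (53.7)^(1/4) = 2.70703.
T₂ = 2804 × 2.70703 = 7591 K.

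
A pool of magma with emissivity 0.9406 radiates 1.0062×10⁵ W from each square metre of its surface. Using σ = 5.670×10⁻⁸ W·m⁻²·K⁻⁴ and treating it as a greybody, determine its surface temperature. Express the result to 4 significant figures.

I = εσT⁴, so T = (I/εσ)^(1/4) = (1.0062×10⁵/(0.9406×5.670×10⁻⁸))^(1/4) = 1172 K.

T ≈ 1172 K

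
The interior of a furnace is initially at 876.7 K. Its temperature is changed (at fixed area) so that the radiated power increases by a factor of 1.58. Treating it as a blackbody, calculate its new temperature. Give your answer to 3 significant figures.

T₂ ≈ 983 K

P ∝ T⁴, so T₂/T₁ = (P₂/P₁)^(1/4) = (1.58)^(1/4) = 1.12115.
T₂ = 876.7 × 1.12115 = 983 K.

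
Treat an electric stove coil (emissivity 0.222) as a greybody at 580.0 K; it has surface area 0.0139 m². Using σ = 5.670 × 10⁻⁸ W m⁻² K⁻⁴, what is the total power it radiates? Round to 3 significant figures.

P ≈ 19.8 W

Area A = 0.0139 m².
P = εσAT⁴ = 0.222 × 5.670×10⁻⁸ × 0.0139 × (580.0)⁴ = 19.8 W.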